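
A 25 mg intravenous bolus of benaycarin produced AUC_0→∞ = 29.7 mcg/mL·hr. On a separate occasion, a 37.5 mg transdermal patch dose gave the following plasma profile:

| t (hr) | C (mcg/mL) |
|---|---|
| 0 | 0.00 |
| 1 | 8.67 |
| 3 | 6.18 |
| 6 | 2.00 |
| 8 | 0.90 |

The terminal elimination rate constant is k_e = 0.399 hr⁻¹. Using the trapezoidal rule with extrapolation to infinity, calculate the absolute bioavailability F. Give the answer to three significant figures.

F = 0.822

Trapezoidal AUC_0→8 (transdermal patch):
  [0→1]: (0.00+8.67)/2 × 1 = 4.335
  [1→3]: (8.67+6.18)/2 × 2 = 14.85
  [3→6]: (6.18+2.00)/2 × 3 = 12.27
  [6→8]: (2.00+0.90)/2 × 2 = 2.9
  Sum = 34.355 mcg/mL·hr
Tail: C_last/k_e = 0.90/0.399 = 2.256
AUC_0→∞ (transdermal patch) = 34.355 + 2.256 = 36.611 mcg/mL·hr
F = (AUC_ev/D_ev)/(AUC_iv/D_iv) = (36.611/37.5)/(29.7/25) = 0.976293/1.188 = 0.8218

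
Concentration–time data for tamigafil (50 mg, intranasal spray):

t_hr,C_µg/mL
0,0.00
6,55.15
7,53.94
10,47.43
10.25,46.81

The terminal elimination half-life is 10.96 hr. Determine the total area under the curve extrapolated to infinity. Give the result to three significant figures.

Trapezoidal AUC_0→10.25:
  [0→6]: (0.00+55.15)/2 × 6 = 165.45
  [6→7]: (55.15+53.94)/2 × 1 = 54.545
  [7→10]: (53.94+47.43)/2 × 3 = 152.055
  [10→10.25]: (47.43+46.81)/2 × 0.25 = 11.78
  Sum = 383.83 µg/mL·hr
k_e = ln2 / t½ = 0.693147 / 10.96 = 0.0632 hr^-1
Extrapolated tail: C_last / k_e = 46.81 / 0.0632 = 740.665
AUC_0→∞ = 383.83 + 740.665 = 1124.495 µg/mL·hr

AUC = 1120 µg/mL·hr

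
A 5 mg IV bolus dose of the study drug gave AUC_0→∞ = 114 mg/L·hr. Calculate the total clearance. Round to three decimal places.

CL = 0.044 L/hr

CL = Dose_iv / AUC_0→∞
   = 5 / 114 = 0.0438596 L/hr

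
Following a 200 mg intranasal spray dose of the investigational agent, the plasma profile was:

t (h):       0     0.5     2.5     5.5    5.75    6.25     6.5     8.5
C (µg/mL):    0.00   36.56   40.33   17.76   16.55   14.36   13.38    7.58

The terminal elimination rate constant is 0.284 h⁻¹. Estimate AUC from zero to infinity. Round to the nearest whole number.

AUC = 236 µg/mL·h

Trapezoidal AUC_0→8.5:
  [0→0.5]: (0.00+36.56)/2 × 0.5 = 9.14
  [0.5→2.5]: (36.56+40.33)/2 × 2 = 76.89
  [2.5→5.5]: (40.33+17.76)/2 × 3 = 87.135
  [5.5→5.75]: (17.76+16.55)/2 × 0.25 = 4.28875
  [5.75→6.25]: (16.55+14.36)/2 × 0.5 = 7.7275
  [6.25→6.5]: (14.36+13.38)/2 × 0.25 = 3.4675
  [6.5→8.5]: (13.38+7.58)/2 × 2 = 20.96
  Sum = 209.60875 µg/mL·h
Extrapolated tail: C_last / k_e = 7.58 / 0.284 = 26.690
AUC_0→∞ = 209.60875 + 26.690 = 236.29875 µg/mL·h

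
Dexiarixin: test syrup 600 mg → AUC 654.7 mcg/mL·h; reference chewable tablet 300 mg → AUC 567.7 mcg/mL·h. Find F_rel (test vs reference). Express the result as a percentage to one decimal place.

F_rel = (AUC_test/D_test) / (AUC_ref/D_ref)
      = (654.7/600) / (567.7/300)
      = 1.09117 / 1.89233 = 0.5766 = 57.66%

F_rel = 57.7%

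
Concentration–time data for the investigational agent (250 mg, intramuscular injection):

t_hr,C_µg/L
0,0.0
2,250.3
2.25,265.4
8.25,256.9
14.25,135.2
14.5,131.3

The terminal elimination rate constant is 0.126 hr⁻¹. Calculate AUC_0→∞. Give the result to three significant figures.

Trapezoidal AUC_0→14.5:
  [0→2]: (0.0+250.3)/2 × 2 = 250.3
  [2→2.25]: (250.3+265.4)/2 × 0.25 = 64.4625
  [2.25→8.25]: (265.4+256.9)/2 × 6 = 1566.9
  [8.25→14.25]: (256.9+135.2)/2 × 6 = 1176.3
  [14.25→14.5]: (135.2+131.3)/2 × 0.25 = 33.3125
  Sum = 3091.275 µg/L·hr
Extrapolated tail: C_last / k_e = 131.3 / 0.126 = 1042.063
AUC_0→∞ = 3091.275 + 1042.063 = 4133.338 µg/L·hr

AUC = 4130 µg/L·hr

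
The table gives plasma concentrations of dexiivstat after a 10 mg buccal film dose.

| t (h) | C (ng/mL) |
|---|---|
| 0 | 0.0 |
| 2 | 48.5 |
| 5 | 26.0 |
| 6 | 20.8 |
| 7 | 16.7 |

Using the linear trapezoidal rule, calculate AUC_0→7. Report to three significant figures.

Trapezoidal AUC_0→7:
  [0→2]: (0.0+48.5)/2 × 2 = 48.5
  [2→5]: (48.5+26.0)/2 × 3 = 111.75
  [5→6]: (26.0+20.8)/2 × 1 = 23.4
  [6→7]: (20.8+16.7)/2 × 1 = 18.75
  Sum = 202.4 ng/mL·h

AUC = 202 ng/mL·h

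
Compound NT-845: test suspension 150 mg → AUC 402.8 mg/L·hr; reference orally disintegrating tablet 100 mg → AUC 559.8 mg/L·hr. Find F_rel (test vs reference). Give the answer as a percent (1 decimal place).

F_rel = 48.0%

F_rel = (AUC_test/D_test) / (AUC_ref/D_ref)
      = (402.8/150) / (559.8/100)
      = 2.68533 / 5.598 = 0.4797 = 47.97%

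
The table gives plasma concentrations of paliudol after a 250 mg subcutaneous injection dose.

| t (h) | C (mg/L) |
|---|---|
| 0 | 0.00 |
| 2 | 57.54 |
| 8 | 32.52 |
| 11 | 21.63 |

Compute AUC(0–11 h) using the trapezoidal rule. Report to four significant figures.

Trapezoidal AUC_0→11:
  [0→2]: (0.00+57.54)/2 × 2 = 57.54
  [2→8]: (57.54+32.52)/2 × 6 = 270.18
  [8→11]: (32.52+21.63)/2 × 3 = 81.225
  Sum = 408.945 mg/L·h

AUC = 408.9 mg/L·h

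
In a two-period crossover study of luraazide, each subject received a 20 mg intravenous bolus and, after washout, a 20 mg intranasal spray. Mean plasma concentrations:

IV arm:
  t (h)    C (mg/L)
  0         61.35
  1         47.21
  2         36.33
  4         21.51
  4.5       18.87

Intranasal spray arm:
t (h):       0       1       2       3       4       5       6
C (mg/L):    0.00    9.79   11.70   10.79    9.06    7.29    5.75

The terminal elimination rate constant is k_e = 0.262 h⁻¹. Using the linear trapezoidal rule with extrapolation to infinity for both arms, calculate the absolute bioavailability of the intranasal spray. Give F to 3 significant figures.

Trapezoidal AUC_0→4.5 (IV):
  [0→1]: (61.35+47.21)/2 × 1 = 54.28
  [1→2]: (47.21+36.33)/2 × 1 = 41.77
  [2→4]: (36.33+21.51)/2 × 2 = 57.84
  [4→4.5]: (21.51+18.87)/2 × 0.5 = 10.095
  Sum = 163.985 mg/L·h
IV tail: 18.87/0.262 = 72.023; AUC_iv,0→∞ = 163.985 + 72.023 = 236.008 mg/L·h
Trapezoidal AUC_0→6 (intranasal spray):
  [0→1]: (0.00+9.79)/2 × 1 = 4.895
  [1→2]: (9.79+11.70)/2 × 1 = 10.745
  [2→3]: (11.70+10.79)/2 × 1 = 11.245
  [3→4]: (10.79+9.06)/2 × 1 = 9.925
  [4→5]: (9.06+7.29)/2 × 1 = 8.175
  [5→6]: (7.29+5.75)/2 × 1 = 6.52
  Sum = 51.505 mg/L·h
intranasal spray tail: 5.75/0.262 = 21.947; AUC_ev,0→∞ = 51.505 + 21.947 = 73.452 mg/L·h
F = (AUC_ev/D_ev)/(AUC_iv/D_iv) = (73.452/20)/(236.008/20) = 3.6726/11.8004 = 0.3112

F = 0.311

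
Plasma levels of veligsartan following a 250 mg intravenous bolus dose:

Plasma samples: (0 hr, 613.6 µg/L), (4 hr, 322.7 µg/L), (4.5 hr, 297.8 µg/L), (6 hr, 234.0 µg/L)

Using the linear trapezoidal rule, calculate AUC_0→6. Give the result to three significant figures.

AUC = 2430 µg/L·hr

Trapezoidal AUC_0→6:
  [0→4]: (613.6+322.7)/2 × 4 = 1872.6
  [4→4.5]: (322.7+297.8)/2 × 0.5 = 155.125
  [4.5→6]: (297.8+234.0)/2 × 1.5 = 398.85
  Sum = 2426.575 µg/L·hr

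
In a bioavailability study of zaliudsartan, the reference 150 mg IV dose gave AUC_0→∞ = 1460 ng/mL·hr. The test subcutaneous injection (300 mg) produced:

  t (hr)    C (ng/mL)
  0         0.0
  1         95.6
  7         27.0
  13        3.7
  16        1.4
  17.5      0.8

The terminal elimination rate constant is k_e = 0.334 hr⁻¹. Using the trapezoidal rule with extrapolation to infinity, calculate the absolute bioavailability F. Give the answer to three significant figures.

Trapezoidal AUC_0→17.5 (subcutaneous injection):
  [0→1]: (0.0+95.6)/2 × 1 = 47.8
  [1→7]: (95.6+27.0)/2 × 6 = 367.8
  [7→13]: (27.0+3.7)/2 × 6 = 92.1
  [13→16]: (3.7+1.4)/2 × 3 = 7.65
  [16→17.5]: (1.4+0.8)/2 × 1.5 = 1.65
  Sum = 517.0 ng/mL·hr
Tail: C_last/k_e = 0.8/0.334 = 2.395
AUC_0→∞ (subcutaneous injection) = 517.0 + 2.395 = 519.395 ng/mL·hr
F = (AUC_ev/D_ev)/(AUC_iv/D_iv) = (519.395/300)/(1460/150) = 1.73132/9.73333 = 0.1779

F = 0.178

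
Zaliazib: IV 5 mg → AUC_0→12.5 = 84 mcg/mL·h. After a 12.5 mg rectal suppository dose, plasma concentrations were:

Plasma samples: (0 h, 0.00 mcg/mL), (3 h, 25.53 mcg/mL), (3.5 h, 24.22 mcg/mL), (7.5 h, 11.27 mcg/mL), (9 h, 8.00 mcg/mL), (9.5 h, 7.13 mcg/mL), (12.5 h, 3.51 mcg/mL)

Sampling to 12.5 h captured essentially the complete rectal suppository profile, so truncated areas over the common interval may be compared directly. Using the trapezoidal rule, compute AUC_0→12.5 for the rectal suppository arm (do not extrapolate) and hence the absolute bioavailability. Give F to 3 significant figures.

Trapezoidal AUC_0→12.5 (rectal suppository):
  [0→3]: (0.00+25.53)/2 × 3 = 38.295
  [3→3.5]: (25.53+24.22)/2 × 0.5 = 12.4375
  [3.5→7.5]: (24.22+11.27)/2 × 4 = 70.98
  [7.5→9]: (11.27+8.00)/2 × 1.5 = 14.4525
  [9→9.5]: (8.00+7.13)/2 × 0.5 = 3.7825
  [9.5→12.5]: (7.13+3.51)/2 × 3 = 15.96
  Sum = 155.9075 mcg/mL·h
F = (AUC_ev/D_ev)/(AUC_iv/D_iv) = (155.9075/12.5)/(84/5) = 12.4726/16.8 = 0.7424

F = 0.742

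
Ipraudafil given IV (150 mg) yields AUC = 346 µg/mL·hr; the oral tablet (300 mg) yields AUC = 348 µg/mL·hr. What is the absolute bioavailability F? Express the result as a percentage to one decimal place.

F = (AUC_ev / D_ev) / (AUC_iv / D_iv)
  = (348/300) / (346/150)
  = 1.16 / 2.30667 = 0.5029
  = 50.29%

F = 50.3%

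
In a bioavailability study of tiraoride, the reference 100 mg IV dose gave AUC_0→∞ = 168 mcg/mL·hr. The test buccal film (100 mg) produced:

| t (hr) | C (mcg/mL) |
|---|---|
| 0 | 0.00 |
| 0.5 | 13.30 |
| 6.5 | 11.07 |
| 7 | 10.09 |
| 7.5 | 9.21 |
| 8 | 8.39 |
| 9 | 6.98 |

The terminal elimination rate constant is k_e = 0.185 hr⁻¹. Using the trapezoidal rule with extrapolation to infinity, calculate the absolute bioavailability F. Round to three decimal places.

Trapezoidal AUC_0→9 (buccal film):
  [0→0.5]: (0.00+13.30)/2 × 0.5 = 3.325
  [0.5→6.5]: (13.30+11.07)/2 × 6 = 73.11
  [6.5→7]: (11.07+10.09)/2 × 0.5 = 5.29
  [7→7.5]: (10.09+9.21)/2 × 0.5 = 4.825
  [7.5→8]: (9.21+8.39)/2 × 0.5 = 4.4
  [8→9]: (8.39+6.98)/2 × 1 = 7.685
  Sum = 98.635 mcg/mL·hr
Tail: C_last/k_e = 6.98/0.185 = 37.730
AUC_0→∞ (buccal film) = 98.635 + 37.730 = 136.365 mcg/mL·hr
F = (AUC_ev/D_ev)/(AUC_iv/D_iv) = (136.365/100)/(168/100) = 1.36365/1.68 = 0.8117

F = 0.812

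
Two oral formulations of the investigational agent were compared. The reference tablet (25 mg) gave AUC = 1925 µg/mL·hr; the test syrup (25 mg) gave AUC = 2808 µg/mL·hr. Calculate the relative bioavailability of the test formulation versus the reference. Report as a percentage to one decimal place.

F_rel = 145.9%

F_rel = (AUC_test/D_test) / (AUC_ref/D_ref)
      = (2808/25) / (1925/25)
      = 112.32 / 77 = 1.4587 = 145.87%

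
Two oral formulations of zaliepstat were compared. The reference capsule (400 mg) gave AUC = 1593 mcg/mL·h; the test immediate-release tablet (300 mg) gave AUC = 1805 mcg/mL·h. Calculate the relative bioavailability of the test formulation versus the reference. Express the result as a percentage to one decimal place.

F_rel = 151.1%

F_rel = (AUC_test/D_test) / (AUC_ref/D_ref)
      = (1805/300) / (1593/400)
      = 6.01667 / 3.9825 = 1.5108 = 151.08%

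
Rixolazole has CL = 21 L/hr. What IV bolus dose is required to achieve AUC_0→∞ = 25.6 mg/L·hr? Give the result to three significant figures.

Dose = 538 mg

Dose_iv = CL × AUC_0→∞
     = 21 × 25.6 = 537.6 mg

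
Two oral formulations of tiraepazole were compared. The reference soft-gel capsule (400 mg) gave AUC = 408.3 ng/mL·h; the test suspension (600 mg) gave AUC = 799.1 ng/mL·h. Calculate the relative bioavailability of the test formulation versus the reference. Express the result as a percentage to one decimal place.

F_rel = (AUC_test/D_test) / (AUC_ref/D_ref)
      = (799.1/600) / (408.3/400)
      = 1.33183 / 1.02075 = 1.3048 = 130.48%

F_rel = 130.5%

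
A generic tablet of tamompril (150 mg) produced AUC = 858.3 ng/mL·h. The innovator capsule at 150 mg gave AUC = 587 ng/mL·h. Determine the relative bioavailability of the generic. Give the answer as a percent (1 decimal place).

F_rel = (AUC_test/D_test) / (AUC_ref/D_ref)
      = (858.3/150) / (587/150)
      = 5.722 / 3.91333 = 1.4622 = 146.22%

F_rel = 146.2%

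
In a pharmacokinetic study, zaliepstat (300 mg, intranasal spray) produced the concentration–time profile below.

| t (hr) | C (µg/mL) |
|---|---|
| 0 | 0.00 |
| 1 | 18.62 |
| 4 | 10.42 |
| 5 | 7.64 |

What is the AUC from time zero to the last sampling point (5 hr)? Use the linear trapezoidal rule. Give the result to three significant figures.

Trapezoidal AUC_0→5:
  [0→1]: (0.00+18.62)/2 × 1 = 9.31
  [1→4]: (18.62+10.42)/2 × 3 = 43.56
  [4→5]: (10.42+7.64)/2 × 1 = 9.03
  Sum = 61.9 µg/mL·hr

AUC = 61.9 µg/mL·hr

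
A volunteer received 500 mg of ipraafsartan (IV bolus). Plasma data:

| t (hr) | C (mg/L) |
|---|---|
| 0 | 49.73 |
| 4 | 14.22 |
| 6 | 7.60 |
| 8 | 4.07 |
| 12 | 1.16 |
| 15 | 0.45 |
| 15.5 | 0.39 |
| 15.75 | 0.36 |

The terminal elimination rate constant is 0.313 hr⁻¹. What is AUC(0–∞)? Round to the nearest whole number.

Trapezoidal AUC_0→15.75:
  [0→4]: (49.73+14.22)/2 × 4 = 127.9
  [4→6]: (14.22+7.60)/2 × 2 = 21.82
  [6→8]: (7.60+4.07)/2 × 2 = 11.67
  [8→12]: (4.07+1.16)/2 × 4 = 10.46
  [12→15]: (1.16+0.45)/2 × 3 = 2.415
  [15→15.5]: (0.45+0.39)/2 × 0.5 = 0.21
  [15.5→15.75]: (0.39+0.36)/2 × 0.25 = 0.09375
  Sum = 174.56875 mg/L·hr
Extrapolated tail: C_last / k_e = 0.36 / 0.313 = 1.150
AUC_0→∞ = 174.56875 + 1.150 = 175.71875 mg/L·hr

AUC = 176 mg/L·hr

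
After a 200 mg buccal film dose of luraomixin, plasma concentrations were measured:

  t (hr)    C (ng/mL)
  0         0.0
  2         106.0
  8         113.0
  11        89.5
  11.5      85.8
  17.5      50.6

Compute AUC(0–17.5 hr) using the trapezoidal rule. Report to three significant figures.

AUC = 1520 ng/mL·hr

Trapezoidal AUC_0→17.5:
  [0→2]: (0.0+106.0)/2 × 2 = 106.0
  [2→8]: (106.0+113.0)/2 × 6 = 657.0
  [8→11]: (113.0+89.5)/2 × 3 = 303.75
  [11→11.5]: (89.5+85.8)/2 × 0.5 = 43.825
  [11.5→17.5]: (85.8+50.6)/2 × 6 = 409.2
  Sum = 1519.775 ng/mL·hr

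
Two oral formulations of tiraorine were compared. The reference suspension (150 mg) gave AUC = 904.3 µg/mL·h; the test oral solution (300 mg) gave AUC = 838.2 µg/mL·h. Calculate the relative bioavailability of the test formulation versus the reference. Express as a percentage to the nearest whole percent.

F_rel = (AUC_test/D_test) / (AUC_ref/D_ref)
      = (838.2/300) / (904.3/150)
      = 2.794 / 6.02867 = 0.4635 = 46.35%

F_rel = 46%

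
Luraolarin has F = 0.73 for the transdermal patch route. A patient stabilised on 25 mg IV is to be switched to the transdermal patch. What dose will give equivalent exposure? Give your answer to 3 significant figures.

D_transdermal = 34.2 mg

For equal systemic exposure: F × D_ev = D_iv
D_ev = D_iv / F = 25 / 0.73 = 34.2466 mg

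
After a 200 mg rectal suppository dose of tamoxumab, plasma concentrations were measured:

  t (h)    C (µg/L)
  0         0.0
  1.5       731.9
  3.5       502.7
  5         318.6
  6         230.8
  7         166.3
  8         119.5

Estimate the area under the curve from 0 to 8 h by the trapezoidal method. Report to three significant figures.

AUC = 3020 µg/L·h

Trapezoidal AUC_0→8:
  [0→1.5]: (0.0+731.9)/2 × 1.5 = 548.925
  [1.5→3.5]: (731.9+502.7)/2 × 2 = 1234.6
  [3.5→5]: (502.7+318.6)/2 × 1.5 = 615.975
  [5→6]: (318.6+230.8)/2 × 1 = 274.7
  [6→7]: (230.8+166.3)/2 × 1 = 198.55
  [7→8]: (166.3+119.5)/2 × 1 = 142.9
  Sum = 3015.65 µg/L·h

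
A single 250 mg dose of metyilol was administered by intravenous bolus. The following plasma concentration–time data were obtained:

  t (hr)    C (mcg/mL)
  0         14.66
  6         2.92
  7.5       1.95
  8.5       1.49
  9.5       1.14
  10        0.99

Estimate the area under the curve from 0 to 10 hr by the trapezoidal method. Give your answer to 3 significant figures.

AUC = 60.0 mcg/mL·hr

Trapezoidal AUC_0→10:
  [0→6]: (14.66+2.92)/2 × 6 = 52.74
  [6→7.5]: (2.92+1.95)/2 × 1.5 = 3.6525
  [7.5→8.5]: (1.95+1.49)/2 × 1 = 1.72
  [8.5→9.5]: (1.49+1.14)/2 × 1 = 1.315
  [9.5→10]: (1.14+0.99)/2 × 0.5 = 0.5325
  Sum = 59.96 mcg/mL·hr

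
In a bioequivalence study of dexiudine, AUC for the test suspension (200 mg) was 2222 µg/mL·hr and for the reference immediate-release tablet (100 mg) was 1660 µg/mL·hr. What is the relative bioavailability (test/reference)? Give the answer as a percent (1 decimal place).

F_rel = (AUC_test/D_test) / (AUC_ref/D_ref)
      = (2222/200) / (1660/100)
      = 11.11 / 16.6 = 0.6693 = 66.93%

F_rel = 66.9%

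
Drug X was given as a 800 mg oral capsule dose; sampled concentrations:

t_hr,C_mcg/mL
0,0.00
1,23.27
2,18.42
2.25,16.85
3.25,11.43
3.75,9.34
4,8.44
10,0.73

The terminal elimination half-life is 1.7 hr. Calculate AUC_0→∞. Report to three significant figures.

AUC = 87.7 mcg/mL·hr

Trapezoidal AUC_0→10:
  [0→1]: (0.00+23.27)/2 × 1 = 11.635
  [1→2]: (23.27+18.42)/2 × 1 = 20.845
  [2→2.25]: (18.42+16.85)/2 × 0.25 = 4.40875
  [2.25→3.25]: (16.85+11.43)/2 × 1 = 14.14
  [3.25→3.75]: (11.43+9.34)/2 × 0.5 = 5.1925
  [3.75→4]: (9.34+8.44)/2 × 0.25 = 2.2225
  [4→10]: (8.44+0.73)/2 × 6 = 27.51
  Sum = 85.95375 mcg/mL·hr
k_e = ln2 / t½ = 0.693147 / 1.7 = 0.4077 hr^-1
Extrapolated tail: C_last / k_e = 0.73 / 0.4077 = 1.791
AUC_0→∞ = 85.95375 + 1.791 = 87.74475 mcg/mL·hr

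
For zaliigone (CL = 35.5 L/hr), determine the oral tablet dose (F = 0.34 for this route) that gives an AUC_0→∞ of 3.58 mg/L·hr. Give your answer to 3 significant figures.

Dose = CL × AUC_0→∞ / F
     = 35.5 × 3.58 / 0.34 = 373.794 mg

Dose = 374 mg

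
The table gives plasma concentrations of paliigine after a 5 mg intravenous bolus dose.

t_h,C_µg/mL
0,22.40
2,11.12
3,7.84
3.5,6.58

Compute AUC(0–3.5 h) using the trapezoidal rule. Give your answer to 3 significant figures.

AUC = 46.6 µg/mL·h

Trapezoidal AUC_0→3.5:
  [0→2]: (22.40+11.12)/2 × 2 = 33.52
  [2→3]: (11.12+7.84)/2 × 1 = 9.48
  [3→3.5]: (7.84+6.58)/2 × 0.5 = 3.605
  Sum = 46.605 µg/mL·h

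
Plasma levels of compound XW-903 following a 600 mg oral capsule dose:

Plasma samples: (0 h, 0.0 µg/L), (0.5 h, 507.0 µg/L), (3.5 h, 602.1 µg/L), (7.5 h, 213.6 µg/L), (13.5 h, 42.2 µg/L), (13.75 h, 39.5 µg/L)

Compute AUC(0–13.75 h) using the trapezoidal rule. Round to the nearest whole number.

Trapezoidal AUC_0→13.75:
  [0→0.5]: (0.0+507.0)/2 × 0.5 = 126.75
  [0.5→3.5]: (507.0+602.1)/2 × 3 = 1663.65
  [3.5→7.5]: (602.1+213.6)/2 × 4 = 1631.4
  [7.5→13.5]: (213.6+42.2)/2 × 6 = 767.4
  [13.5→13.75]: (42.2+39.5)/2 × 0.25 = 10.2125
  Sum = 4199.4125 µg/L·h

AUC = 4199 µg/L·h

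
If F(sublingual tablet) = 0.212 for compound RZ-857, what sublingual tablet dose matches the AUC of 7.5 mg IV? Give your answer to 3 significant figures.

For equal systemic exposure: F × D_ev = D_iv
D_ev = D_iv / F = 7.5 / 0.212 = 35.3774 mg

D_sublingual = 35.4 mg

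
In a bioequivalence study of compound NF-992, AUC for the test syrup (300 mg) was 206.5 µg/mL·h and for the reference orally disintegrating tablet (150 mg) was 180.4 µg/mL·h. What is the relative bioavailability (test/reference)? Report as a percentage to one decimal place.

F_rel = 57.2%

F_rel = (AUC_test/D_test) / (AUC_ref/D_ref)
      = (206.5/300) / (180.4/150)
      = 0.688333 / 1.20267 = 0.5723 = 57.23%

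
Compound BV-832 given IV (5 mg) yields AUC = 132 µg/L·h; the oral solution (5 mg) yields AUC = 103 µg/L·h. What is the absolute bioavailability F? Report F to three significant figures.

F = 0.780

F = (AUC_ev / D_ev) / (AUC_iv / D_iv)
  = (103/5) / (132/5)
  = 20.6 / 26.4 = 0.7803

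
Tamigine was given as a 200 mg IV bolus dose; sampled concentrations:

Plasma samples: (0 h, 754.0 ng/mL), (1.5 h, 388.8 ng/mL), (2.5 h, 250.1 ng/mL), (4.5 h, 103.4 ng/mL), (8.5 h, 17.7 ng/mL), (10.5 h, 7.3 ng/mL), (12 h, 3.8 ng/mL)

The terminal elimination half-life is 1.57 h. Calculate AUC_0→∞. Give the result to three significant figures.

Trapezoidal AUC_0→12:
  [0→1.5]: (754.0+388.8)/2 × 1.5 = 857.1
  [1.5→2.5]: (388.8+250.1)/2 × 1 = 319.45
  [2.5→4.5]: (250.1+103.4)/2 × 2 = 353.5
  [4.5→8.5]: (103.4+17.7)/2 × 4 = 242.2
  [8.5→10.5]: (17.7+7.3)/2 × 2 = 25.0
  [10.5→12]: (7.3+3.8)/2 × 1.5 = 8.325
  Sum = 1805.575 ng/mL·h
k_e = ln2 / t½ = 0.693147 / 1.57 = 0.4415 h^-1
Extrapolated tail: C_last / k_e = 3.8 / 0.4415 = 8.607
AUC_0→∞ = 1805.575 + 8.607 = 1814.182 ng/mL·h

AUC = 1810 ng/mL·h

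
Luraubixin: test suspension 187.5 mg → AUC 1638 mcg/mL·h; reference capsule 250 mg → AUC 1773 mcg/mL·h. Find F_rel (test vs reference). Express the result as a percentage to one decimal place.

F_rel = (AUC_test/D_test) / (AUC_ref/D_ref)
      = (1638/187.5) / (1773/250)
      = 8.736 / 7.092 = 1.2318 = 123.18%

F_rel = 123.2%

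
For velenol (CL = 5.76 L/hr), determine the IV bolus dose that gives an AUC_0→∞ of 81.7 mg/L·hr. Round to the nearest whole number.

Dose = 471 mg

Dose_iv = CL × AUC_0→∞
     = 5.76 × 81.7 = 470.592 mg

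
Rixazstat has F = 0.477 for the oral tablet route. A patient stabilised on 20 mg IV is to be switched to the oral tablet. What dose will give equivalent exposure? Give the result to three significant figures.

D_oral = 41.9 mg

For equal systemic exposure: F × D_ev = D_iv
D_ev = D_iv / F = 20 / 0.477 = 41.9287 mg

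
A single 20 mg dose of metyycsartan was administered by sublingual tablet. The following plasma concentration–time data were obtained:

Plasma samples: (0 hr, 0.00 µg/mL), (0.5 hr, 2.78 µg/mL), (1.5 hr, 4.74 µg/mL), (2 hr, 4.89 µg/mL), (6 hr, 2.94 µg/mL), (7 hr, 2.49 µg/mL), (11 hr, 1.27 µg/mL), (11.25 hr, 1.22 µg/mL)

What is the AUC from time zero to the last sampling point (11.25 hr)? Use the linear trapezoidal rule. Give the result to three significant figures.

Trapezoidal AUC_0→11.25:
  [0→0.5]: (0.00+2.78)/2 × 0.5 = 0.695
  [0.5→1.5]: (2.78+4.74)/2 × 1 = 3.76
  [1.5→2]: (4.74+4.89)/2 × 0.5 = 2.4075
  [2→6]: (4.89+2.94)/2 × 4 = 15.66
  [6→7]: (2.94+2.49)/2 × 1 = 2.715
  [7→11]: (2.49+1.27)/2 × 4 = 7.52
  [11→11.25]: (1.27+1.22)/2 × 0.25 = 0.31125
  Sum = 33.06875 µg/mL·hr

AUC = 33.1 µg/mL·hr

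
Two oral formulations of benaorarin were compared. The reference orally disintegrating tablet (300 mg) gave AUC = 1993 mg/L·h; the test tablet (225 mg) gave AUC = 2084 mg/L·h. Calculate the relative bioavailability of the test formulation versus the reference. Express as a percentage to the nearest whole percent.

F_rel = 139%

F_rel = (AUC_test/D_test) / (AUC_ref/D_ref)
      = (2084/225) / (1993/300)
      = 9.26222 / 6.64333 = 1.3942 = 139.42%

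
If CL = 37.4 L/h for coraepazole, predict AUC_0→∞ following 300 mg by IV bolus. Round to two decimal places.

AUC_0→∞ = Dose_iv / CL
        = 300 / 37.4 = 8.02139 mg/L·h

AUC = 8.02 mg/L·h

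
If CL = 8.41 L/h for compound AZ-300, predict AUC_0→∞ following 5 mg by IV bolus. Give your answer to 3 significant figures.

AUC = 0.595 mg/L·h

AUC_0→∞ = Dose_iv / CL
        = 5 / 8.41 = 0.59453 mg/L·h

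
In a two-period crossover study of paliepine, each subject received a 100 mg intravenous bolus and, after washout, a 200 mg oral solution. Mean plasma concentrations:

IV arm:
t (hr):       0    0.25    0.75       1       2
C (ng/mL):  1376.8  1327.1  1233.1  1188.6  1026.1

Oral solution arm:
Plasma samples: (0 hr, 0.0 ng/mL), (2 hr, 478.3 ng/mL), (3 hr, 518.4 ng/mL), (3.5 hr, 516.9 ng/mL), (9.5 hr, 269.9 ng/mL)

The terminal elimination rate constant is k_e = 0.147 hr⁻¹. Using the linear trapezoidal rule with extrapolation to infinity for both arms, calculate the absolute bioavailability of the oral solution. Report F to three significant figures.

F = 0.290

Trapezoidal AUC_0→2 (IV):
  [0→0.25]: (1376.8+1327.1)/2 × 0.25 = 337.9875
  [0.25→0.75]: (1327.1+1233.1)/2 × 0.5 = 640.05
  [0.75→1]: (1233.1+1188.6)/2 × 0.25 = 302.7125
  [1→2]: (1188.6+1026.1)/2 × 1 = 1107.35
  Sum = 2388.1 ng/mL·hr
IV tail: 1026.1/0.147 = 6980.272; AUC_iv,0→∞ = 2388.1 + 6980.272 = 9368.372 ng/mL·hr
Trapezoidal AUC_0→9.5 (oral solution):
  [0→2]: (0.0+478.3)/2 × 2 = 478.3
  [2→3]: (478.3+518.4)/2 × 1 = 498.35
  [3→3.5]: (518.4+516.9)/2 × 0.5 = 258.825
  [3.5→9.5]: (516.9+269.9)/2 × 6 = 2360.4
  Sum = 3595.875 ng/mL·hr
oral solution tail: 269.9/0.147 = 1836.054; AUC_ev,0→∞ = 3595.875 + 1836.054 = 5431.929 ng/mL·hr
F = (AUC_ev/D_ev)/(AUC_iv/D_iv) = (5431.929/200)/(9368.372/100) = 27.159645/93.68372 = 0.2899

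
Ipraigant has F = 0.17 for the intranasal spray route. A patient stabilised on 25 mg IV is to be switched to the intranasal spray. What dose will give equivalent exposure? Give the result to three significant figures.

For equal systemic exposure: F × D_ev = D_iv
D_ev = D_iv / F = 25 / 0.17 = 147.059 mg

D_intranasal = 147 mg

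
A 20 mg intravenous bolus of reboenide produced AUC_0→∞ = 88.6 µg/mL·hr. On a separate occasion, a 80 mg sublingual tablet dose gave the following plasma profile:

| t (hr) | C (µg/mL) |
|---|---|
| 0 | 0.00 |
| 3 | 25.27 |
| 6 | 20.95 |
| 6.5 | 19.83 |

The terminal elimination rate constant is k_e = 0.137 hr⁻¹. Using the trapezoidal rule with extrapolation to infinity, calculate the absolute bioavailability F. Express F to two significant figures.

Trapezoidal AUC_0→6.5 (sublingual tablet):
  [0→3]: (0.00+25.27)/2 × 3 = 37.905
  [3→6]: (25.27+20.95)/2 × 3 = 69.33
  [6→6.5]: (20.95+19.83)/2 × 0.5 = 10.195
  Sum = 117.43 µg/mL·hr
Tail: C_last/k_e = 19.83/0.137 = 144.745
AUC_0→∞ (sublingual tablet) = 117.43 + 144.745 = 262.175 µg/mL·hr
F = (AUC_ev/D_ev)/(AUC_iv/D_iv) = (262.175/80)/(88.6/20) = 3.2771875/4.43 = 0.7398

F = 0.74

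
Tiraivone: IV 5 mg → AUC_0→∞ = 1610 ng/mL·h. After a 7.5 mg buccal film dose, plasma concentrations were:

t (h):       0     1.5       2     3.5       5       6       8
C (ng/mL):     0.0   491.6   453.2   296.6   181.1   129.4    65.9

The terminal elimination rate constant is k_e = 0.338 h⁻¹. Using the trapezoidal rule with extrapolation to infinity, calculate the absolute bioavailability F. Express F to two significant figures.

F = 0.86

Trapezoidal AUC_0→8 (buccal film):
  [0→1.5]: (0.0+491.6)/2 × 1.5 = 368.7
  [1.5→2]: (491.6+453.2)/2 × 0.5 = 236.2
  [2→3.5]: (453.2+296.6)/2 × 1.5 = 562.35
  [3.5→5]: (296.6+181.1)/2 × 1.5 = 358.275
  [5→6]: (181.1+129.4)/2 × 1 = 155.25
  [6→8]: (129.4+65.9)/2 × 2 = 195.3
  Sum = 1876.075 ng/mL·h
Tail: C_last/k_e = 65.9/0.338 = 194.970
AUC_0→∞ (buccal film) = 1876.075 + 194.970 = 2071.045 ng/mL·h
F = (AUC_ev/D_ev)/(AUC_iv/D_iv) = (2071.045/7.5)/(1610/5) = 276.139/322 = 0.8576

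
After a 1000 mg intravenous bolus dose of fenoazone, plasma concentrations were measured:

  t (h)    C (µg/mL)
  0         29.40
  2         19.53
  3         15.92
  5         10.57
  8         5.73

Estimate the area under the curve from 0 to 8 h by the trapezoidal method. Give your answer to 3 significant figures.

Trapezoidal AUC_0→8:
  [0→2]: (29.40+19.53)/2 × 2 = 48.93
  [2→3]: (19.53+15.92)/2 × 1 = 17.725
  [3→5]: (15.92+10.57)/2 × 2 = 26.49
  [5→8]: (10.57+5.73)/2 × 3 = 24.45
  Sum = 117.595 µg/mL·h

AUC = 118 µg/mL·h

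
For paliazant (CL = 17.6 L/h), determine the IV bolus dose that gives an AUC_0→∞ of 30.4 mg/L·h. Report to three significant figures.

Dose = 535 mg

Dose_iv = CL × AUC_0→∞
     = 17.6 × 30.4 = 535.04 mg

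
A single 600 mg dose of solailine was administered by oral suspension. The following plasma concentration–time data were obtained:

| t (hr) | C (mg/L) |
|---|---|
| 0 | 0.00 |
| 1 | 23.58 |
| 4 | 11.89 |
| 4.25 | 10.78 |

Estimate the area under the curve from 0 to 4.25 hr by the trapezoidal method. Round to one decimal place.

Trapezoidal AUC_0→4.25:
  [0→1]: (0.00+23.58)/2 × 1 = 11.79
  [1→4]: (23.58+11.89)/2 × 3 = 53.205
  [4→4.25]: (11.89+10.78)/2 × 0.25 = 2.83375
  Sum = 67.82875 mg/L·hr

AUC = 67.8 mg/L·hr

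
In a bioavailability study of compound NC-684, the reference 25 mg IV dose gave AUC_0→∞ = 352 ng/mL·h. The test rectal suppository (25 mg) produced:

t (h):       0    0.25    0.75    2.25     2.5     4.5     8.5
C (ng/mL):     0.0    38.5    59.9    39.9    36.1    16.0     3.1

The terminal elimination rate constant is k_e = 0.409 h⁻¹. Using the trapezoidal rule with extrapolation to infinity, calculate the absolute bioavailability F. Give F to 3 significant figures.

F = 0.601

Trapezoidal AUC_0→8.5 (rectal suppository):
  [0→0.25]: (0.0+38.5)/2 × 0.25 = 4.8125
  [0.25→0.75]: (38.5+59.9)/2 × 0.5 = 24.6
  [0.75→2.25]: (59.9+39.9)/2 × 1.5 = 74.85
  [2.25→2.5]: (39.9+36.1)/2 × 0.25 = 9.5
  [2.5→4.5]: (36.1+16.0)/2 × 2 = 52.1
  [4.5→8.5]: (16.0+3.1)/2 × 4 = 38.2
  Sum = 204.0625 ng/mL·h
Tail: C_last/k_e = 3.1/0.409 = 7.579
AUC_0→∞ (rectal suppository) = 204.0625 + 7.579 = 211.6415 ng/mL·h
F = (AUC_ev/D_ev)/(AUC_iv/D_iv) = (211.6415/25)/(352/25) = 8.46566/14.08 = 0.6013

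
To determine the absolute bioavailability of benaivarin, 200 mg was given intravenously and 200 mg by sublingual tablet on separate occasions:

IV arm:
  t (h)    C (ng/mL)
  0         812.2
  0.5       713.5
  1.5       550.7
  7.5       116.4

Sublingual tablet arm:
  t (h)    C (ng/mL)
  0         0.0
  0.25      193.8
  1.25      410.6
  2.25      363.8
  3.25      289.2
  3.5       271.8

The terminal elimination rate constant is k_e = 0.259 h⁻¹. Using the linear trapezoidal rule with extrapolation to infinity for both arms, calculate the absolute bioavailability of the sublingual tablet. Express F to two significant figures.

Trapezoidal AUC_0→7.5 (IV):
  [0→0.5]: (812.2+713.5)/2 × 0.5 = 381.425
  [0.5→1.5]: (713.5+550.7)/2 × 1 = 632.1
  [1.5→7.5]: (550.7+116.4)/2 × 6 = 2001.3
  Sum = 3014.825 ng/mL·h
IV tail: 116.4/0.259 = 449.421; AUC_iv,0→∞ = 3014.825 + 449.421 = 3464.246 ng/mL·h
Trapezoidal AUC_0→3.5 (sublingual tablet):
  [0→0.25]: (0.0+193.8)/2 × 0.25 = 24.225
  [0.25→1.25]: (193.8+410.6)/2 × 1 = 302.2
  [1.25→2.25]: (410.6+363.8)/2 × 1 = 387.2
  [2.25→3.25]: (363.8+289.2)/2 × 1 = 326.5
  [3.25→3.5]: (289.2+271.8)/2 × 0.25 = 70.125
  Sum = 1110.25 ng/mL·h
sublingual tablet tail: 271.8/0.259 = 1049.421; AUC_ev,0→∞ = 1110.25 + 1049.421 = 2159.671 ng/mL·h
F = (AUC_ev/D_ev)/(AUC_iv/D_iv) = (2159.671/200)/(3464.246/200) = 10.798355/17.32123 = 0.6234

F = 0.62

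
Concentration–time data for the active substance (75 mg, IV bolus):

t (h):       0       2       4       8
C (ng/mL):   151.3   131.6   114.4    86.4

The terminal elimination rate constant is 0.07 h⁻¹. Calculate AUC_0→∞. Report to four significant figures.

AUC = 2165 ng/mL·h

Trapezoidal AUC_0→8:
  [0→2]: (151.3+131.6)/2 × 2 = 282.9
  [2→4]: (131.6+114.4)/2 × 2 = 246.0
  [4→8]: (114.4+86.4)/2 × 4 = 401.6
  Sum = 930.5 ng/mL·h
Extrapolated tail: C_last / k_e = 86.4 / 0.07 = 1234.286
AUC_0→∞ = 930.5 + 1234.286 = 2164.786 ng/mL·h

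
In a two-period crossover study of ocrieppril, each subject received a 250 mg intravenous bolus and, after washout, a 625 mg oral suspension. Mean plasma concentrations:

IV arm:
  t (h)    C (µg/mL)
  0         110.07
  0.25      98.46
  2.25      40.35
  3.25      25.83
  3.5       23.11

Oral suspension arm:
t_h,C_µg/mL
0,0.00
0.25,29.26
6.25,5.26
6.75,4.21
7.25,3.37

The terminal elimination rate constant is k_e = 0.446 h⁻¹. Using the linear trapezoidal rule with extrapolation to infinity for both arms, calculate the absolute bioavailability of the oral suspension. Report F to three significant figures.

F = 0.186

Trapezoidal AUC_0→3.5 (IV):
  [0→0.25]: (110.07+98.46)/2 × 0.25 = 26.06625
  [0.25→2.25]: (98.46+40.35)/2 × 2 = 138.81
  [2.25→3.25]: (40.35+25.83)/2 × 1 = 33.09
  [3.25→3.5]: (25.83+23.11)/2 × 0.25 = 6.1175
  Sum = 204.08375 µg/mL·h
IV tail: 23.11/0.446 = 51.816; AUC_iv,0→∞ = 204.08375 + 51.816 = 255.89975 µg/mL·h
Trapezoidal AUC_0→7.25 (oral suspension):
  [0→0.25]: (0.00+29.26)/2 × 0.25 = 3.6575
  [0.25→6.25]: (29.26+5.26)/2 × 6 = 103.56
  [6.25→6.75]: (5.26+4.21)/2 × 0.5 = 2.3675
  [6.75→7.25]: (4.21+3.37)/2 × 0.5 = 1.895
  Sum = 111.48 µg/mL·h
oral suspension tail: 3.37/0.446 = 7.556; AUC_ev,0→∞ = 111.48 + 7.556 = 119.036 µg/mL·h
F = (AUC_ev/D_ev)/(AUC_iv/D_iv) = (119.036/625)/(255.89975/250) = 0.1904576/1.023599 = 0.1861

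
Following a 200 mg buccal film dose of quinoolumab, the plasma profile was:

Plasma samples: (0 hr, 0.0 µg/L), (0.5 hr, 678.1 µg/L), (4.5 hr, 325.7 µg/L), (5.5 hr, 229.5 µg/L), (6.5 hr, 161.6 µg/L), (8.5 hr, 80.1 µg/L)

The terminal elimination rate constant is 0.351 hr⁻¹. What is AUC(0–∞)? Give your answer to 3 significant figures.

Trapezoidal AUC_0→8.5:
  [0→0.5]: (0.0+678.1)/2 × 0.5 = 169.525
  [0.5→4.5]: (678.1+325.7)/2 × 4 = 2007.6
  [4.5→5.5]: (325.7+229.5)/2 × 1 = 277.6
  [5.5→6.5]: (229.5+161.6)/2 × 1 = 195.55
  [6.5→8.5]: (161.6+80.1)/2 × 2 = 241.7
  Sum = 2891.975 µg/L·hr
Extrapolated tail: C_last / k_e = 80.1 / 0.351 = 228.205
AUC_0→∞ = 2891.975 + 228.205 = 3120.18 µg/L·hr

AUC = 3120 µg/L·hr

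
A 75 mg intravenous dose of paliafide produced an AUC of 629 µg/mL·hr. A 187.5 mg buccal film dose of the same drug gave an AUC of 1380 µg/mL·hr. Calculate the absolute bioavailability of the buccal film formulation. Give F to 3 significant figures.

F = 0.878

F = (AUC_ev / D_ev) / (AUC_iv / D_iv)
  = (1380/187.5) / (629/75)
  = 7.36 / 8.38667 = 0.8776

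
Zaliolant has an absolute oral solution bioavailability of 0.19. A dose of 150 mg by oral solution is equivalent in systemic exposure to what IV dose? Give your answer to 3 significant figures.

D_iv = 28.5 mg

Systemic exposure from an extravascular dose = F × D_ev, so the equivalent IV dose is F × D_ev.
D_iv = F × D_ev = 0.19 × 150 = 28.5 mg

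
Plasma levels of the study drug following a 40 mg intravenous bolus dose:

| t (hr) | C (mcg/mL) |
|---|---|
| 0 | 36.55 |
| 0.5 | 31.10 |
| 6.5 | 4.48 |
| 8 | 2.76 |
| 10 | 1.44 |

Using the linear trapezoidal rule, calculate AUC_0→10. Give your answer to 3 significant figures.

AUC = 133 mcg/mL·hr

Trapezoidal AUC_0→10:
  [0→0.5]: (36.55+31.10)/2 × 0.5 = 16.9125
  [0.5→6.5]: (31.10+4.48)/2 × 6 = 106.74
  [6.5→8]: (4.48+2.76)/2 × 1.5 = 5.43
  [8→10]: (2.76+1.44)/2 × 2 = 4.2
  Sum = 133.2825 mcg/mL·hr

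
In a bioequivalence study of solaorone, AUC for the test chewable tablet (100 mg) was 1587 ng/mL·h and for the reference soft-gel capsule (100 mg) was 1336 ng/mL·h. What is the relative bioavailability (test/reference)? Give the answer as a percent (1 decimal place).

F_rel = (AUC_test/D_test) / (AUC_ref/D_ref)
      = (1587/100) / (1336/100)
      = 15.87 / 13.36 = 1.1879 = 118.79%

F_rel = 118.8%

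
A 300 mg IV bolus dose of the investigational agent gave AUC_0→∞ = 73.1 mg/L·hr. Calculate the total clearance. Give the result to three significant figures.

CL = Dose_iv / AUC_0→∞
   = 300 / 73.1 = 4.10397 L/hr

CL = 4.10 L/hr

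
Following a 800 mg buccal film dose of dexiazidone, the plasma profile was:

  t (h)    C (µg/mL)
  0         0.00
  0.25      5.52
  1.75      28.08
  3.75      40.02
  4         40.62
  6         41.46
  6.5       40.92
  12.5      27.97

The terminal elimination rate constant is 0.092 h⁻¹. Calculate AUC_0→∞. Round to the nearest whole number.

AUC = 717 µg/mL·h

Trapezoidal AUC_0→12.5:
  [0→0.25]: (0.00+5.52)/2 × 0.25 = 0.69
  [0.25→1.75]: (5.52+28.08)/2 × 1.5 = 25.2
  [1.75→3.75]: (28.08+40.02)/2 × 2 = 68.1
  [3.75→4]: (40.02+40.62)/2 × 0.25 = 10.08
  [4→6]: (40.62+41.46)/2 × 2 = 82.08
  [6→6.5]: (41.46+40.92)/2 × 0.5 = 20.595
  [6.5→12.5]: (40.92+27.97)/2 × 6 = 206.67
  Sum = 413.415 µg/mL·h
Extrapolated tail: C_last / k_e = 27.97 / 0.092 = 304.022
AUC_0→∞ = 413.415 + 304.022 = 717.437 µg/mL·h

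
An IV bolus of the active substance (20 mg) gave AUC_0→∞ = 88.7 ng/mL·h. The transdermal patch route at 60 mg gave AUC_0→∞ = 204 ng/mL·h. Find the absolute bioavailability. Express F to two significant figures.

F = 0.77

F = (AUC_ev / D_ev) / (AUC_iv / D_iv)
  = (204/60) / (88.7/20)
  = 3.4 / 4.435 = 0.7666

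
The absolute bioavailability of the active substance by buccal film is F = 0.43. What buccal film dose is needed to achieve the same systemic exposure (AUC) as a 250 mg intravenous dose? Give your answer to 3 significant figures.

For equal systemic exposure: F × D_ev = D_iv
D_ev = D_iv / F = 250 / 0.43 = 581.395 mg

D_buccal = 581 mg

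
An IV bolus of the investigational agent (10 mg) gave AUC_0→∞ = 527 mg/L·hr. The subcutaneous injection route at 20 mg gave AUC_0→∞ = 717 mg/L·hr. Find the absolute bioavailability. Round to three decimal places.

F = (AUC_ev / D_ev) / (AUC_iv / D_iv)
  = (717/20) / (527/10)
  = 35.85 / 52.7 = 0.6803

F = 0.680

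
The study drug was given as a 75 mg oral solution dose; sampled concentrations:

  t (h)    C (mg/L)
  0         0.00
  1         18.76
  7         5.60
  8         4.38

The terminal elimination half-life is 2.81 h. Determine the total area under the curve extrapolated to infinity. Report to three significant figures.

Trapezoidal AUC_0→8:
  [0→1]: (0.00+18.76)/2 × 1 = 9.38
  [1→7]: (18.76+5.60)/2 × 6 = 73.08
  [7→8]: (5.60+4.38)/2 × 1 = 4.99
  Sum = 87.45 mg/L·h
k_e = ln2 / t½ = 0.693147 / 2.81 = 0.2467 h^-1
Extrapolated tail: C_last / k_e = 4.38 / 0.2467 = 17.754
AUC_0→∞ = 87.45 + 17.754 = 105.204 mg/L·h

AUC = 105 mg/L·h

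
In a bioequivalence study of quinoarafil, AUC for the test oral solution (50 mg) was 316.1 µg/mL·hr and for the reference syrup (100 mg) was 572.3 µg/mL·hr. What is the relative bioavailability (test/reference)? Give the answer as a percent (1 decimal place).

F_rel = (AUC_test/D_test) / (AUC_ref/D_ref)
      = (316.1/50) / (572.3/100)
      = 6.322 / 5.723 = 1.1047 = 110.47%

F_rel = 110.5%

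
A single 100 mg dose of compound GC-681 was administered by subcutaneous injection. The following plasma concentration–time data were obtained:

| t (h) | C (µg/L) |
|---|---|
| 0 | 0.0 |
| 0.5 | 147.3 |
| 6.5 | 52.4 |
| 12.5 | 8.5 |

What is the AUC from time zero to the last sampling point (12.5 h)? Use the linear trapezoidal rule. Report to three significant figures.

AUC = 819 µg/L·h

Trapezoidal AUC_0→12.5:
  [0→0.5]: (0.0+147.3)/2 × 0.5 = 36.825
  [0.5→6.5]: (147.3+52.4)/2 × 6 = 599.1
  [6.5→12.5]: (52.4+8.5)/2 × 6 = 182.7
  Sum = 818.625 µg/L·h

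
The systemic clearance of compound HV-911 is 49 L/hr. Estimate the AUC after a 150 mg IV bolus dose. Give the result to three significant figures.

AUC_0→∞ = Dose_iv / CL
        = 150 / 49 = 3.06122 mg/L·hr

AUC = 3.06 mg/L·hr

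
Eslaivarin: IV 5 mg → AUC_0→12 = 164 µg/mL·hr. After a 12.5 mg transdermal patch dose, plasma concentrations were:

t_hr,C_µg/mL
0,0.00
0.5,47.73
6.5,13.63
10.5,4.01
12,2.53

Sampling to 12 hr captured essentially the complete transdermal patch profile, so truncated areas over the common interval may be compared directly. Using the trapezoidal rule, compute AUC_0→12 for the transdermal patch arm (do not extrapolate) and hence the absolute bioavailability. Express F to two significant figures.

F = 0.58

Trapezoidal AUC_0→12 (transdermal patch):
  [0→0.5]: (0.00+47.73)/2 × 0.5 = 11.9325
  [0.5→6.5]: (47.73+13.63)/2 × 6 = 184.08
  [6.5→10.5]: (13.63+4.01)/2 × 4 = 35.28
  [10.5→12]: (4.01+2.53)/2 × 1.5 = 4.905
  Sum = 236.1975 µg/mL·hr
F = (AUC_ev/D_ev)/(AUC_iv/D_iv) = (236.1975/12.5)/(164/5) = 18.8958/32.8 = 0.5761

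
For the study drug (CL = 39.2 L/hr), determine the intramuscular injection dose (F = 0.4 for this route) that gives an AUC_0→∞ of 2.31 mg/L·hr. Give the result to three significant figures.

Dose = CL × AUC_0→∞ / F
     = 39.2 × 2.31 / 0.4 = 226.38 mg

Dose = 226 mg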